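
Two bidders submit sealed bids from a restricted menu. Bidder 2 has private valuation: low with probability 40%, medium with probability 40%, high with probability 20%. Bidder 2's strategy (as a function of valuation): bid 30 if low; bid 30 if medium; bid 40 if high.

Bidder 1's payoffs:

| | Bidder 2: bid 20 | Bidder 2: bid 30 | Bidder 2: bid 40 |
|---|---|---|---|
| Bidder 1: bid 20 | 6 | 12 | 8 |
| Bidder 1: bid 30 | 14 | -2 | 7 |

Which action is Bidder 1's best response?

bid 20

E[bid 20] = 0.4·(12) + 0.4·(12) + 0.2·(8) = 11.2
E[bid 30] = 0.4·(-2) + 0.4·(-2) + 0.2·(7) = -0.2
Best response: bid 20 (11.2 is the largest).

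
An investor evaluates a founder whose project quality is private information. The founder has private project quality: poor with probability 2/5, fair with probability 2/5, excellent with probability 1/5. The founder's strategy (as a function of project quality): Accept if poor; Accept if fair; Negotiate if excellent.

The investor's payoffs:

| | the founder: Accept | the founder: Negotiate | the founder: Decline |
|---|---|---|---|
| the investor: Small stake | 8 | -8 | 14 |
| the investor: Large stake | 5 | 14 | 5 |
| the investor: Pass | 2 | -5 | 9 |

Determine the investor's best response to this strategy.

E[Small stake] = 2/5·(8) + 2/5·(8) + 1/5·(-8) = 24/5
E[Large stake] = 2/5·(5) + 2/5·(5) + 1/5·(14) = 34/5
E[Pass] = 2/5·(2) + 2/5·(2) + 1/5·(-5) = 3/5
Best response: Large stake (34/5 is the largest).

Large stake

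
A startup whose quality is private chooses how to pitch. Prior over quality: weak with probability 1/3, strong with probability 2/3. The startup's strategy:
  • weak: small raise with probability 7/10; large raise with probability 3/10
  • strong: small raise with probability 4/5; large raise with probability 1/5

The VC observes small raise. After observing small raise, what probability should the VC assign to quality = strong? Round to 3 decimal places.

P(small raise) = (1/3)·(7/10) + (2/3)·(4/5) = 23/30
P(strong | small raise) = ((2/3)·(4/5)) / (23/30) = (8/15) / (23/30) = 16/23

0.696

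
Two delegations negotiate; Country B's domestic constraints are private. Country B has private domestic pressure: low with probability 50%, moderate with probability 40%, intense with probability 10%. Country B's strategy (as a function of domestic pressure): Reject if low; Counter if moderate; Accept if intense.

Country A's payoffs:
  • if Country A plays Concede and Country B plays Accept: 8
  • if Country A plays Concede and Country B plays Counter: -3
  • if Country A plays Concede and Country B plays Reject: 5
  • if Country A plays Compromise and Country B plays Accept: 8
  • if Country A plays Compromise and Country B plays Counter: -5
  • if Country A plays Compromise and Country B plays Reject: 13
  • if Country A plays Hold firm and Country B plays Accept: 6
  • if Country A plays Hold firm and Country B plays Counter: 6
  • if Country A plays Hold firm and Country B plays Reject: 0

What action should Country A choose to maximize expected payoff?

E[Concede] = 0.5·(5) + 0.4·(-3) + 0.1·(8) = 2.1
E[Compromise] = 0.5·(13) + 0.4·(-5) + 0.1·(8) = 5.3
E[Hold firm] = 0.5·(0) + 0.4·(6) + 0.1·(6) = 3
Best response: Compromise (5.3 is the largest).

Compromise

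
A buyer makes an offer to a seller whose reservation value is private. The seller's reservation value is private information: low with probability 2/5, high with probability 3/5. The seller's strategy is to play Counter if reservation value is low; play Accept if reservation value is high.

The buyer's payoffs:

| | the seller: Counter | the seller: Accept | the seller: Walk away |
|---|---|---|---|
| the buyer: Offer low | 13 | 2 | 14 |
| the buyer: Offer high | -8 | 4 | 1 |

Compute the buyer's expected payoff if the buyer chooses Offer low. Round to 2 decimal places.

6.40

E[Offer low] = 2/5·13 + 3/5·2 = 26/5 + 6/5 = 32/5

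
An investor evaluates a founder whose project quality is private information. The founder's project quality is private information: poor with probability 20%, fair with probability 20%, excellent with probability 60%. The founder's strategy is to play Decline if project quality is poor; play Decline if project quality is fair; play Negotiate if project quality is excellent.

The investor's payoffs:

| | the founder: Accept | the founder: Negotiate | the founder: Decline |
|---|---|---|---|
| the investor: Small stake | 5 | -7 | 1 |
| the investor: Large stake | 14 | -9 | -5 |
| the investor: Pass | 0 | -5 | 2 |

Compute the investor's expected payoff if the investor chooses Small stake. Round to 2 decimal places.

-3.80

E[Small stake] = 0.2·1 + 0.2·1 + 0.6·(-7) = 0.2 + 0.2 + (-4.2) = -3.8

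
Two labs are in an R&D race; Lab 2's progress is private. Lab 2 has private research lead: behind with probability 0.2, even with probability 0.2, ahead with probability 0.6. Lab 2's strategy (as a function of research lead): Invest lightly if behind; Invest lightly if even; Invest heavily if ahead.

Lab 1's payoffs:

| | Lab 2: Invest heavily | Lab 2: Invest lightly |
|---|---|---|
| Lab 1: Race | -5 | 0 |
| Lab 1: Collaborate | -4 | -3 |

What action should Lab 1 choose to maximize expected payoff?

Race

E[Race] = 0.2·(0) + 0.2·(0) + 0.6·(-5) = -3
E[Collaborate] = 0.2·(-3) + 0.2·(-3) + 0.6·(-4) = -3.6
Best response: Race (-3 is the largest).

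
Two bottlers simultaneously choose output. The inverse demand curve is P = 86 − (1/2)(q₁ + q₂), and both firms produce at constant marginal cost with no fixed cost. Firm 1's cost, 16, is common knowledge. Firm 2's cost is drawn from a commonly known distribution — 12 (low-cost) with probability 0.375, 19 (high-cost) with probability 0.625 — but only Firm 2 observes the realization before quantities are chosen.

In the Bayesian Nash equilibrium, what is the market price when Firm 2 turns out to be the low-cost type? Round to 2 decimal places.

Firm 2 with cost c maximizes (86 − (1/2)(q₁+q₂) − c)·q₂, giving q₂(c) = (86 − c − (1/2)q₁).
E[c₂] = 0.375·12 + 0.625·19 = 16.375
Firm 1's FOC against E[q₂] yields q₁ = (86 − 2·16 + E[c₂])/(3/2) = (86 − 32 + 16.375)/(3/2) = 46.9167.
q₂(low-cost) = 50.5417, so P = 86 − (1/2)·(46.9167 + 50.5417) = 37.2708.

37.27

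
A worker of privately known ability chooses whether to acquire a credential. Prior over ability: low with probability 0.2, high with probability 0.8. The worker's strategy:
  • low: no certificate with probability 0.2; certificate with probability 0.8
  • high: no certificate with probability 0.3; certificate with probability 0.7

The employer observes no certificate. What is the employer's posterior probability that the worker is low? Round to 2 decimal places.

P(no certificate) = 0.2·0.2 + 0.8·0.3 = 0.28
P(low | no certificate) = (0.2·0.2) / 0.28 = 0.04 / 0.28 = 0.142857

0.14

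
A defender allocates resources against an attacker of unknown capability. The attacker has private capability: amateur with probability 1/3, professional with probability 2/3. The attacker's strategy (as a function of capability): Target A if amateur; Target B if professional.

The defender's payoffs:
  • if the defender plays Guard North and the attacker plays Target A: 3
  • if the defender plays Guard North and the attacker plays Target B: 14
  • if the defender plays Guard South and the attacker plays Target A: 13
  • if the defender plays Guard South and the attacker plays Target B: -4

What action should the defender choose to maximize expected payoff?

E[Guard North] = 1/3·(3) + 2/3·(14) = 31/3
E[Guard South] = 1/3·(13) + 2/3·(-4) = 5/3
Best response: Guard North (31/3 is the largest).

Guard North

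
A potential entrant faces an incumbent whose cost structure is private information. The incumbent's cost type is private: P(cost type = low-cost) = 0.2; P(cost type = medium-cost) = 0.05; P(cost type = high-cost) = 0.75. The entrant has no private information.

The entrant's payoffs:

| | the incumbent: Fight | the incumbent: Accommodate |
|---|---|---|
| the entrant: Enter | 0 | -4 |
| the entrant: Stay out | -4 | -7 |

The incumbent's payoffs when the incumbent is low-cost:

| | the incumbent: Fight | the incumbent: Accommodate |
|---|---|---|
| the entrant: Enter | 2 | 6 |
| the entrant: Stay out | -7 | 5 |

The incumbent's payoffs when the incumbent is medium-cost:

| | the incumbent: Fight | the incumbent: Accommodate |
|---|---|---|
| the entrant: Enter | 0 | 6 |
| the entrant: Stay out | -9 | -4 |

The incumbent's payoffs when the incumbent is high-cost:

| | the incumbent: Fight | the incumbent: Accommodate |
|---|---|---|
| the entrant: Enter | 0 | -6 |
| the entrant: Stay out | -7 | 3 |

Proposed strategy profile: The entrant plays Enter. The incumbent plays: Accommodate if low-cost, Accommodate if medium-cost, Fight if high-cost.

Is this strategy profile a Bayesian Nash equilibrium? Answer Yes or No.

The entrant plays Enter: E[Enter] = 0.2·(-4) + 0.05·(-4) + 0.75·(0) = -1; E[Stay out] = -4.75. Best-responding. ✓
The incumbent (cost type low-cost), facing Enter: Fight gives 2, Accommodate gives 6. Proposed Accommodate is best. ✓
The incumbent (cost type medium-cost), facing Enter: Fight gives 0, Accommodate gives 6. Proposed Accommodate is best. ✓
The incumbent (cost type high-cost), facing Enter: Fight gives 0, Accommodate gives -6. Proposed Fight is best. ✓

Yes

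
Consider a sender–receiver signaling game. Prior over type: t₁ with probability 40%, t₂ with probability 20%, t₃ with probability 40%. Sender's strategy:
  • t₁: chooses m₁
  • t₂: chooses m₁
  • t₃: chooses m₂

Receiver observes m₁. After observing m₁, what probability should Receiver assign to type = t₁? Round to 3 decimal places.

P(m₁) = 0.4·1 + 0.2·1 + 0.4·0 = 0.6
P(t₁ | m₁) = (0.4·1) / 0.6 = 0.4 / 0.6 = 0.666667

0.667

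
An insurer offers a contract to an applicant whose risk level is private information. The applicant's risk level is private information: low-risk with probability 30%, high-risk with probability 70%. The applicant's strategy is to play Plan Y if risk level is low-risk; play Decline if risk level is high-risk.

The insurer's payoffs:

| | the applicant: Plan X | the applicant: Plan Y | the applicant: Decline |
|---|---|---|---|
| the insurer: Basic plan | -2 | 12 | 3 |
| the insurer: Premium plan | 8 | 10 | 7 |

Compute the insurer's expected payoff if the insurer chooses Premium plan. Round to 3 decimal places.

Take the expectation over the applicant's risk level, weighting each type's action by its prior probability.
E[Premium plan] = 0.3·10 + 0.7·7 = 3 + 4.9 = 7.9

7.900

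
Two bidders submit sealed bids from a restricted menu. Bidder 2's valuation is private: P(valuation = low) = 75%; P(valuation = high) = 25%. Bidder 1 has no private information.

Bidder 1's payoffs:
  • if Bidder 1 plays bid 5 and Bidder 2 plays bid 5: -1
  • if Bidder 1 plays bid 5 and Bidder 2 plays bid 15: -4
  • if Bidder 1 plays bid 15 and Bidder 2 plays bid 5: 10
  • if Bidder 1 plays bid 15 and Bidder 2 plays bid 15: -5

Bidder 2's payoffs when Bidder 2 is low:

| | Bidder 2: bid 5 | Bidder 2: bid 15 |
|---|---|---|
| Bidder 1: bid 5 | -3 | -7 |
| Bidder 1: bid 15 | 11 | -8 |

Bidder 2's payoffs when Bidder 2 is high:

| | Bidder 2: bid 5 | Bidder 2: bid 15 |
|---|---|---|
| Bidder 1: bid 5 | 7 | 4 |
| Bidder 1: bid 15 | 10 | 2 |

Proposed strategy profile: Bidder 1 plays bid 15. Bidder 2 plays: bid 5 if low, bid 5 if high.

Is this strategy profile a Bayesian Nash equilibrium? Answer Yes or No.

A profile is a BNE iff every type of every player is best-responding given beliefs about the other side.
Bidder 1 plays bid 15: E[bid 15] = 0.75·(10) + 0.25·(10) = 10; E[bid 5] = -1. Best-responding. ✓
Bidder 2 (valuation low), facing bid 15: bid 5 gives 11, bid 15 gives -8. Proposed bid 5 is best. ✓
Bidder 2 (valuation high), facing bid 15: bid 5 gives 10, bid 15 gives 2. Proposed bid 5 is best. ✓

Yes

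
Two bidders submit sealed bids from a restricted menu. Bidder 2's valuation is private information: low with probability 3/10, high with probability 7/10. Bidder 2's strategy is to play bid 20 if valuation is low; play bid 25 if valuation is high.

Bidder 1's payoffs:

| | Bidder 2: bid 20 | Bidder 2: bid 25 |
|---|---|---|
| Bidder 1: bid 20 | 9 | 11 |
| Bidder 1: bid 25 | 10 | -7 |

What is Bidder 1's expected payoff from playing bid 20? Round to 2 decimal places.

10.40

Take the expectation over Bidder 2's valuation, weighting each type's action by its prior probability.
E[bid 20] = 3/10·9 + 7/10·11 = 27/10 + 77/10 = 52/5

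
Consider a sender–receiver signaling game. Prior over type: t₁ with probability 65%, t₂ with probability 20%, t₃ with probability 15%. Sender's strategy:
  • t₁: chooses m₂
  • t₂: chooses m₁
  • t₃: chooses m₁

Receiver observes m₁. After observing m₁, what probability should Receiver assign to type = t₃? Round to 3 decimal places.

P(m₁) = 0.65·0 + 0.2·1 + 0.15·1 = 0.35
P(t₃ | m₁) = (0.15·1) / 0.35 = 0.15 / 0.35 = 0.428571

0.429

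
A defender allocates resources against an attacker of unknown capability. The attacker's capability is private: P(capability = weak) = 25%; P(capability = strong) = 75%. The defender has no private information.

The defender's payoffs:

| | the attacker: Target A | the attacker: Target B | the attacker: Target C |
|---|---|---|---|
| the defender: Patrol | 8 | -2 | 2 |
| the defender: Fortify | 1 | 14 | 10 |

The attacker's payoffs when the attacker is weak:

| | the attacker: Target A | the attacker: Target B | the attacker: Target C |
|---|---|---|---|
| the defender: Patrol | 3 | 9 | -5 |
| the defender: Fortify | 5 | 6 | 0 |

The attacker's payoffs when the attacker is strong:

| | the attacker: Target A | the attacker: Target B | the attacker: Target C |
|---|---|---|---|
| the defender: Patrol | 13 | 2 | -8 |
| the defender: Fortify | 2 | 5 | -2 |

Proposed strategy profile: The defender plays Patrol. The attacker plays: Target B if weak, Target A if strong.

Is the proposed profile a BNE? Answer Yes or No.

The defender plays Patrol: E[Patrol] = 0.25·(-2) + 0.75·(8) = 5.5; E[Fortify] = 4.25. Best-responding. ✓
The attacker (capability weak), facing Patrol: Target A gives 3, Target B gives 9, Target C gives -5. Proposed Target B is best. ✓
The attacker (capability strong), facing Patrol: Target A gives 13, Target B gives 2, Target C gives -8. Proposed Target A is best. ✓

Yes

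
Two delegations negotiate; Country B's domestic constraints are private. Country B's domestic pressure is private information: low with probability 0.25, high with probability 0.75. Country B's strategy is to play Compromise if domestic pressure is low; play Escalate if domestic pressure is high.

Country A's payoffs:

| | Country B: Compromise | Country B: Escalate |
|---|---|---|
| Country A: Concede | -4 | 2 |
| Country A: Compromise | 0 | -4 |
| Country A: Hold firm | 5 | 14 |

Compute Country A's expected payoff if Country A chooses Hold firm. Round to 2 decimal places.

E[Hold firm] = 0.25·5 + 0.75·14 = 1.25 + 10.5 = 11.75

11.75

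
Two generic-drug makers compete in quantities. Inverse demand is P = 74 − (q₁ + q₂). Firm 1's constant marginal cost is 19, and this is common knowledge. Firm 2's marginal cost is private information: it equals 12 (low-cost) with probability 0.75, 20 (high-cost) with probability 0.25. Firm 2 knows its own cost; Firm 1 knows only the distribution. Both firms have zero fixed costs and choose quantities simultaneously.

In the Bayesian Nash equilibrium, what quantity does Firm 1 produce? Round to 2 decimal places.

Each type of Firm 2 best-responds to q₁; Firm 1 best-responds to the expected q₂ over Firm 2's types.
Firm 2 with cost c maximizes (74 − (q₁+q₂) − c)·q₂, giving q₂(c) = (74 − c − q₁)/2.
E[c₂] = 0.75·12 + 0.25·20 = 14
Firm 1's FOC against E[q₂] yields q₁ = (74 − 2·19 + E[c₂])/3 = (74 − 38 + 14)/3 = 16.6667.

16.67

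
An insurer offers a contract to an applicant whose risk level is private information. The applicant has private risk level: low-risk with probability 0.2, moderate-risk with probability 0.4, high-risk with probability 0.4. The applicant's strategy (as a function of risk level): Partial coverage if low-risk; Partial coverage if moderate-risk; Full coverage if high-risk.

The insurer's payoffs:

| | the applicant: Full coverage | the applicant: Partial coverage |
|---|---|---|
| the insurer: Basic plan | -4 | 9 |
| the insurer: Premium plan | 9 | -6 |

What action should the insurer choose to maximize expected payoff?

E[Basic plan] = 0.2·(9) + 0.4·(9) + 0.4·(-4) = 3.8
E[Premium plan] = 0.2·(-6) + 0.4·(-6) + 0.4·(9) = 0
Best response: Basic plan (3.8 is the largest).

Basic plan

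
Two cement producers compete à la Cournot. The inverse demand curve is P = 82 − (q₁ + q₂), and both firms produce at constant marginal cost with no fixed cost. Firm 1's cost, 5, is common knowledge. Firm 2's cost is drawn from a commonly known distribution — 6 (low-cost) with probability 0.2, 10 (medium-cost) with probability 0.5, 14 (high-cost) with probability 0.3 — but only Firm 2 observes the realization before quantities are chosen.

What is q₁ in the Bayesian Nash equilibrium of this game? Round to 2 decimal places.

Firm 2 with cost c maximizes (82 − (q₁+q₂) − c)·q₂, giving q₂(c) = (82 − c − q₁)/2.
E[c₂] = 0.2·6 + 0.5·10 + 0.3·14 = 10.4
Firm 1's FOC against E[q₂] yields q₁ = (82 − 2·5 + E[c₂])/3 = (82 − 10 + 10.4)/3 = 27.4667.

27.47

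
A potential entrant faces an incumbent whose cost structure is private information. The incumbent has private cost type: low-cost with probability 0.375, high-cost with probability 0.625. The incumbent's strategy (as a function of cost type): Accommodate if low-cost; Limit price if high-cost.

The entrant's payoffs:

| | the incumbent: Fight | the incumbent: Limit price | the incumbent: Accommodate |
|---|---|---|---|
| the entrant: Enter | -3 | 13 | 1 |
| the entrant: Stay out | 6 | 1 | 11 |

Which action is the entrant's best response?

Enter

E[Enter] = 0.375·(1) + 0.625·(13) = 8.5
E[Stay out] = 0.375·(11) + 0.625·(1) = 4.75
Best response: Enter (8.5 is the largest).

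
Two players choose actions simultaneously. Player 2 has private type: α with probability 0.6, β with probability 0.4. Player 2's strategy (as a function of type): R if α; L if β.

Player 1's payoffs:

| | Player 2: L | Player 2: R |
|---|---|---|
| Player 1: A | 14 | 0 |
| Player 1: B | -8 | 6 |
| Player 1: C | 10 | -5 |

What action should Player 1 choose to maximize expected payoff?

E[A] = 0.6·(0) + 0.4·(14) = 5.6
E[B] = 0.6·(6) + 0.4·(-8) = 0.4
E[C] = 0.6·(-5) + 0.4·(10) = 1
Best response: A (5.6 is the largest).

A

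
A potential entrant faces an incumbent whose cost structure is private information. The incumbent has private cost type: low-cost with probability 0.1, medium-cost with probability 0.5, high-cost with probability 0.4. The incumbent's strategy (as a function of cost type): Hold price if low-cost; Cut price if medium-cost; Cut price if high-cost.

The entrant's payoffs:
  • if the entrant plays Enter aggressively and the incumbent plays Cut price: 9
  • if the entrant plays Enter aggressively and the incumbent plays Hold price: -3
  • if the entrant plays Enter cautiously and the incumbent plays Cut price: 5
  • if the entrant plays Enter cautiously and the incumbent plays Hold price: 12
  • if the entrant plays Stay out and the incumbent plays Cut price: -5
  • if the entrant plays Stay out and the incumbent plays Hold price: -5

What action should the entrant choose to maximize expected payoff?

Enter aggressively

E[Enter aggressively] = 0.1·(-3) + 0.5·(9) + 0.4·(9) = 7.8
E[Enter cautiously] = 0.1·(12) + 0.5·(5) + 0.4·(5) = 5.7
E[Stay out] = 0.1·(-5) + 0.5·(-5) + 0.4·(-5) = -5
Best response: Enter aggressively (7.8 is the largest).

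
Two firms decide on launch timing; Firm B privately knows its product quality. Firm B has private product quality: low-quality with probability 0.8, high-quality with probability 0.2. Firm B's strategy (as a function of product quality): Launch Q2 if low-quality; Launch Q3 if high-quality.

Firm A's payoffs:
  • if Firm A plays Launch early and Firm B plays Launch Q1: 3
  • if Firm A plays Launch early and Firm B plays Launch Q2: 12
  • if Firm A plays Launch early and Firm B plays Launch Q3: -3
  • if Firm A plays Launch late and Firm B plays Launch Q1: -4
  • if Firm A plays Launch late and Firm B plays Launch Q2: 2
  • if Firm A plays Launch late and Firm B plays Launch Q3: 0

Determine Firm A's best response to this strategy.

E[Launch early] = 0.8·(12) + 0.2·(-3) = 9
E[Launch late] = 0.8·(2) + 0.2·(0) = 1.6
Best response: Launch early (9 is the largest).

Launch early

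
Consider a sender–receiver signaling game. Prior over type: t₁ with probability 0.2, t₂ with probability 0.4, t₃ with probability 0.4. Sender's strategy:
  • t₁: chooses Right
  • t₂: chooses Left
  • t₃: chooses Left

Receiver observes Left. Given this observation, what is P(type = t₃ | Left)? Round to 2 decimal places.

Apply Bayes' rule using the sender's strategy as the likelihood.
P(Left) = 0.2·0 + 0.4·1 + 0.4·1 = 0.8
P(t₃ | Left) = (0.4·1) / 0.8 = 0.4 / 0.8 = 0.5

0.50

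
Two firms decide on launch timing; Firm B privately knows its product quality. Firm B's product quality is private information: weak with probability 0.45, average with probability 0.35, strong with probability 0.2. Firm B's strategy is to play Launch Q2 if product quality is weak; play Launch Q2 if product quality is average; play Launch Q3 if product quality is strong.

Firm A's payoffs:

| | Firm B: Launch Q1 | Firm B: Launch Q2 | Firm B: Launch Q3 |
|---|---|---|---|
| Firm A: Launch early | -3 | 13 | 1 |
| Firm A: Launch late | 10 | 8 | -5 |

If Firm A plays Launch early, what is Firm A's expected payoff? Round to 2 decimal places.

E[Launch early] = 0.45·13 + 0.35·13 + 0.2·1 = 5.85 + 4.55 + 0.2 = 10.6

10.60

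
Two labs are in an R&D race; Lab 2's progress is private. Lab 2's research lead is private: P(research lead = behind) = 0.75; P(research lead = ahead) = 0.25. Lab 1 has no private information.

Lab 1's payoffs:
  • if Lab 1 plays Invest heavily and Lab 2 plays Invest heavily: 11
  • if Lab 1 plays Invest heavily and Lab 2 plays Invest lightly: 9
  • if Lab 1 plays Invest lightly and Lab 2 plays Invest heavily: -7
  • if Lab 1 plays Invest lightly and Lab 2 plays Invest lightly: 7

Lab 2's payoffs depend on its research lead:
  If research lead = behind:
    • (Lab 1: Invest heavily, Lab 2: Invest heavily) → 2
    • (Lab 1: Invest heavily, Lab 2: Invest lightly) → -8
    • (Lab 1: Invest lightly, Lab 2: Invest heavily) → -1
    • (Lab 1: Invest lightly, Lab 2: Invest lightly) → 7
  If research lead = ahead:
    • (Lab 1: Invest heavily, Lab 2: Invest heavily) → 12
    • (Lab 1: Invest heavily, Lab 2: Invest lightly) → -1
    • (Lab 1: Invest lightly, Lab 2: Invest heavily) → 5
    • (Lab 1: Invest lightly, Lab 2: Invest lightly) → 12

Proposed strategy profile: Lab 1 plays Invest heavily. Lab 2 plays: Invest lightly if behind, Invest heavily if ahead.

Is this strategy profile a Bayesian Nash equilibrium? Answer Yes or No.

No

Lab 1 plays Invest heavily: E[Invest heavily] = 0.75·(9) + 0.25·(11) = 9.5; E[Invest lightly] = 3.5. Best-responding. ✓
Lab 2 (research lead behind), facing Invest heavily: Invest heavily gives 2, Invest lightly gives -8. Proposed Invest lightly is not best — profitable deviation exists. ✗
Lab 2 (research lead ahead), facing Invest heavily: Invest heavily gives 12, Invest lightly gives -1. Proposed Invest heavily is best. ✓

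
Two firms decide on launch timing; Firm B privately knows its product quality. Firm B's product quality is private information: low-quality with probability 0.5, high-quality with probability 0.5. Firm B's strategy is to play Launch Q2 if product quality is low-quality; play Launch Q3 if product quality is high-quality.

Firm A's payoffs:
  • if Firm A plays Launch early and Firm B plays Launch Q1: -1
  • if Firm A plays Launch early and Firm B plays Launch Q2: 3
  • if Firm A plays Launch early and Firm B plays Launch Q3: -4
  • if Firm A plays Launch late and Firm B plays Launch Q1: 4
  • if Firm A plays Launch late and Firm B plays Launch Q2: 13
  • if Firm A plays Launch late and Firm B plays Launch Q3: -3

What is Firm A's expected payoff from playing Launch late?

5

E[Launch late] = 0.5·13 + 0.5·(-3) = 6.5 + (-1.5) = 5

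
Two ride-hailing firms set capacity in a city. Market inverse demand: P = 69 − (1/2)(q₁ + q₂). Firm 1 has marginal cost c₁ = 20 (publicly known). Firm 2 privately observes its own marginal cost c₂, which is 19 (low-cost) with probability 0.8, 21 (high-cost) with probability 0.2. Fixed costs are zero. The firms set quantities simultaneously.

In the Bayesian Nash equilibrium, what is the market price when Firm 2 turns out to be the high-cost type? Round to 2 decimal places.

Type-c best response for Firm 2: q₂(c) = (69 − c) − q₁/2.
Firm 1 maximizes expected profit; its first-order condition is 69 − q₁ − (1/2)E[q₂] − 20 = 0.
Substituting E[q₂] and solving: E[c₂] = 19.4, so q₁ = (69 − 2·20 + 19.4)/(3/2) = 32.2667.
q₂(high-cost) = 31.8667, so P = 69 − (1/2)·(32.2667 + 31.8667) = 36.9333.

36.93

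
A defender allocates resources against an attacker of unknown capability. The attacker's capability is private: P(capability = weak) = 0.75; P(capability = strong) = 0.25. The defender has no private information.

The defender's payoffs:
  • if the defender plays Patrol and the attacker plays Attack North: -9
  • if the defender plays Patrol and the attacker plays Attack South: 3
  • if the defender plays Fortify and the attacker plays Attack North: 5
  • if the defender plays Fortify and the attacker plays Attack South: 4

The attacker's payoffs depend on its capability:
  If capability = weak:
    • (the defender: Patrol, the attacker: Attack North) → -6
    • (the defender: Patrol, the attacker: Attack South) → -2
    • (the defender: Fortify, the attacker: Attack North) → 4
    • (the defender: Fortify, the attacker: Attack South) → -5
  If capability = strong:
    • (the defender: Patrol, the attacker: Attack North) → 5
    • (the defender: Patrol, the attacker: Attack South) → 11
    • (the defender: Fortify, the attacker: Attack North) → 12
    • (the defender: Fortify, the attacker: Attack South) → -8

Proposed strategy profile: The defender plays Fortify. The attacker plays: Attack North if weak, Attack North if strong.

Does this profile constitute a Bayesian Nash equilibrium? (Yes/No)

A profile is a BNE iff every type of every player is best-responding given beliefs about the other side.
The defender plays Fortify: E[Fortify] = 0.75·(5) + 0.25·(5) = 5; E[Patrol] = -9. Best-responding. ✓
The attacker (capability weak), facing Fortify: Attack North gives 4, Attack South gives -5. Proposed Attack North is best. ✓
The attacker (capability strong), facing Fortify: Attack North gives 12, Attack South gives -8. Proposed Attack North is best. ✓

Yes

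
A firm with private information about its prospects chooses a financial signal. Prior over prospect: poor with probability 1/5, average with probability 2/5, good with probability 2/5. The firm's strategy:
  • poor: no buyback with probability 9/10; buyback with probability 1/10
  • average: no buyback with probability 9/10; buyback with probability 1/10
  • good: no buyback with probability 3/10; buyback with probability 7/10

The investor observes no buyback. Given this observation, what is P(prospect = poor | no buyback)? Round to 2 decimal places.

0.27

P(no buyback) = (1/5)·(9/10) + (2/5)·(9/10) + (2/5)·(3/10) = 33/50
P(poor | no buyback) = ((1/5)·(9/10)) / (33/50) = (9/50) / (33/50) = 3/11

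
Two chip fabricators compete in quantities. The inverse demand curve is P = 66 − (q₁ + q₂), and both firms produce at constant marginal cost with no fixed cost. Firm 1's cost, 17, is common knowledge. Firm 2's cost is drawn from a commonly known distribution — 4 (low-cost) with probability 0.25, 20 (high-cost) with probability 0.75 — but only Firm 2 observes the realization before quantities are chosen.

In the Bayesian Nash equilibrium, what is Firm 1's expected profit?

256

Firm 2 with cost c maximizes (66 − (q₁+q₂) − c)·q₂, giving q₂(c) = (66 − c − q₁)/2.
E[c₂] = 0.25·4 + 0.75·20 = 16
Firm 1's FOC against E[q₂] yields q₁ = (66 − 2·17 + E[c₂])/3 = (66 − 34 + 16)/3 = 16.
E[P] = 66 − (q₁ + E[q₂]) = 33; Firm 1's expected profit = (E[P] − 17)·q₁ = (33 − 17)·16 = 256.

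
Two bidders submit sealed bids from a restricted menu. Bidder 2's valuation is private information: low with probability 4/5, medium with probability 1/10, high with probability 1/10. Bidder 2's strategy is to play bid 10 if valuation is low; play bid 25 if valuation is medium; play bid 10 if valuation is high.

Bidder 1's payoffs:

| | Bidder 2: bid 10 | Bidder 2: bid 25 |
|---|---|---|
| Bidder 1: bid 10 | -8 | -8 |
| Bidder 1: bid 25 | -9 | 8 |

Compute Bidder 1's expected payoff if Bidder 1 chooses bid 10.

E[bid 10] = 4/5·(-8) + 1/10·(-8) + 1/10·(-8) = (-32/5) + (-4/5) + (-4/5) = -8

-8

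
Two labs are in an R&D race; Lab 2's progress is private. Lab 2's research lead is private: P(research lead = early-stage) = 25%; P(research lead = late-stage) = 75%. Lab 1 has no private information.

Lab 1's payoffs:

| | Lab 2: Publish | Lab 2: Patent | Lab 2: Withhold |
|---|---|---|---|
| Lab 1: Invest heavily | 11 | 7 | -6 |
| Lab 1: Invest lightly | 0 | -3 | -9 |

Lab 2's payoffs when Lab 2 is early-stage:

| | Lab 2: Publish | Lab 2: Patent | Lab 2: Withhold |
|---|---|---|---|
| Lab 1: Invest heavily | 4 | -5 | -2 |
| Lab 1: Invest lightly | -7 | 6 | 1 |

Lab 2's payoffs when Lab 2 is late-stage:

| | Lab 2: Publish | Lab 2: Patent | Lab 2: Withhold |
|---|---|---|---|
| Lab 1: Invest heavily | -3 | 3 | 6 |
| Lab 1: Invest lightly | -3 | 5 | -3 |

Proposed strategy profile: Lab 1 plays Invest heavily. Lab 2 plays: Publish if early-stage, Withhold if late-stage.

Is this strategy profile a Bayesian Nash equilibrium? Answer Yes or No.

Yes

Lab 1 plays Invest heavily: E[Invest heavily] = 0.25·(11) + 0.75·(-6) = -1.75; E[Invest lightly] = -6.75. Best-responding. ✓
Lab 2 (research lead early-stage), facing Invest heavily: Publish gives 4, Patent gives -5, Withhold gives -2. Proposed Publish is best. ✓
Lab 2 (research lead late-stage), facing Invest heavily: Publish gives -3, Patent gives 3, Withhold gives 6. Proposed Withhold is best. ✓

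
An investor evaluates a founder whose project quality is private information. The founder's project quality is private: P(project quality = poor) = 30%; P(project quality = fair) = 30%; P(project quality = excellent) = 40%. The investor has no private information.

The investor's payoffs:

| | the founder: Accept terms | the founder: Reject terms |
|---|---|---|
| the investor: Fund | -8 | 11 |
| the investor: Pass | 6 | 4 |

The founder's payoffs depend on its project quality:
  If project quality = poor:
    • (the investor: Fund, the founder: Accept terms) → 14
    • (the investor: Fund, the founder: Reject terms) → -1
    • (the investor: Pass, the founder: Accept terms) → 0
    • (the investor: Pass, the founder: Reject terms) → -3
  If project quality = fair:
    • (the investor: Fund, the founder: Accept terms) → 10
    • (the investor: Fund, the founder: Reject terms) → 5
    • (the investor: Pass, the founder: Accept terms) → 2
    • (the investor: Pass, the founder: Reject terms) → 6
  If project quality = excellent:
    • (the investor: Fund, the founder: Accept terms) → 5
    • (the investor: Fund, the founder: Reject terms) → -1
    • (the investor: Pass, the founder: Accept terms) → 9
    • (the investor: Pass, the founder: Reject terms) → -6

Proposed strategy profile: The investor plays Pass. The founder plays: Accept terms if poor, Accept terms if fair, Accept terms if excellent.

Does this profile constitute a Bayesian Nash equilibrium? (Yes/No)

A profile is a BNE iff every type of every player is best-responding given beliefs about the other side.
The investor plays Pass: E[Pass] = 0.3·(6) + 0.3·(6) + 0.4·(6) = 6; E[Fund] = -8. Best-responding. ✓
The founder (project quality poor), facing Pass: Accept terms gives 0, Reject terms gives -3. Proposed Accept terms is best. ✓
The founder (project quality fair), facing Pass: Accept terms gives 2, Reject terms gives 6. Proposed Accept terms is not best — profitable deviation exists. ✗
The founder (project quality excellent), facing Pass: Accept terms gives 9, Reject terms gives -6. Proposed Accept terms is best. ✓

No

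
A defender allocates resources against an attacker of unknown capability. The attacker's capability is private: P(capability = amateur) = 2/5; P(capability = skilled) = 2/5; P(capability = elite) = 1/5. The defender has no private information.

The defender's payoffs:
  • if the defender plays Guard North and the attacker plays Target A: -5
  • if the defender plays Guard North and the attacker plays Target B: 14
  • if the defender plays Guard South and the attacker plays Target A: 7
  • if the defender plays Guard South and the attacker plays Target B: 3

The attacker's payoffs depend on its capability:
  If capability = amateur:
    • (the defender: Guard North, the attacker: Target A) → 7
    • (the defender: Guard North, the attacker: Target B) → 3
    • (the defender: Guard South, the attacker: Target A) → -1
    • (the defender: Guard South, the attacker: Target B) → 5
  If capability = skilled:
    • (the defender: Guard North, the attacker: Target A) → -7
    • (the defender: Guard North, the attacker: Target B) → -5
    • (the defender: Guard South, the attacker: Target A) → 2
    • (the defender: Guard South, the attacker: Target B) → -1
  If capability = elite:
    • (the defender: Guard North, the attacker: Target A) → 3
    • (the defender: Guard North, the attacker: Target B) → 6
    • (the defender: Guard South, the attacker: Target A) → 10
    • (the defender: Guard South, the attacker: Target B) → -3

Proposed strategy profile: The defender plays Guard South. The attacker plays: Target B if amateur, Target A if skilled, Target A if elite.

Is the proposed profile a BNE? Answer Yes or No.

The defender plays Guard South: E[Guard South] = 2/5·(3) + 2/5·(7) + 1/5·(7) = 27/5; E[Guard North] = 13/5. Best-responding. ✓
The attacker (capability amateur), facing Guard South: Target A gives -1, Target B gives 5. Proposed Target B is best. ✓
The attacker (capability skilled), facing Guard South: Target A gives 2, Target B gives -1. Proposed Target A is best. ✓
The attacker (capability elite), facing Guard South: Target A gives 10, Target B gives -3. Proposed Target A is best. ✓

Yes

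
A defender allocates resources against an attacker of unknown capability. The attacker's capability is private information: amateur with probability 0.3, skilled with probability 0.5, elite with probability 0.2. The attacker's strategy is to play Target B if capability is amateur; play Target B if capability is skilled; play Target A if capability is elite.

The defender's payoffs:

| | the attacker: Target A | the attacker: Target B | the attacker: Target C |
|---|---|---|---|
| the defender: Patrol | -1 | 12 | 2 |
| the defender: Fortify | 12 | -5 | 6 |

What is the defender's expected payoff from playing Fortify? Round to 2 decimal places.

E[Fortify] = 0.3·(-5) + 0.5·(-5) + 0.2·12 = (-1.5) + (-2.5) + 2.4 = -1.6

-1.60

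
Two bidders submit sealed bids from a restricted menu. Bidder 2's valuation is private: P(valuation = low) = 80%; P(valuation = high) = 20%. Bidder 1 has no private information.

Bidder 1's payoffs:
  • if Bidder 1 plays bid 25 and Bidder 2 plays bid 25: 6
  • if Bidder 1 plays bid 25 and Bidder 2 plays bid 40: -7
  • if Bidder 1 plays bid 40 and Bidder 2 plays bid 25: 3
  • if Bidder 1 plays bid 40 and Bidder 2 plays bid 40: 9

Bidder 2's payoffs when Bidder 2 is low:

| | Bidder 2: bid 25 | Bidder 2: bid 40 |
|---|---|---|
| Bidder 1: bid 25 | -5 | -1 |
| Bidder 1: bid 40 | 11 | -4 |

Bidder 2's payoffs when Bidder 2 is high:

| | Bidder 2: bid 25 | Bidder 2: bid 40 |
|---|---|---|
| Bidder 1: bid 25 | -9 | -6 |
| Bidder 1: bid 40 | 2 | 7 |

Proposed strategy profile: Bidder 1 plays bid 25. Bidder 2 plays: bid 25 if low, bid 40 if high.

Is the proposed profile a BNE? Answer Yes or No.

No

Bidder 1 plays bid 25: E[bid 25] = 0.8·(6) + 0.2·(-7) = 3.4; E[bid 40] = 4.2. Not best-responding. ✗
Bidder 2 (valuation low), facing bid 25: bid 25 gives -5, bid 40 gives -1. Proposed bid 25 is not best — profitable deviation exists. ✗
Bidder 2 (valuation high), facing bid 25: bid 25 gives -9, bid 40 gives -6. Proposed bid 40 is best. ✓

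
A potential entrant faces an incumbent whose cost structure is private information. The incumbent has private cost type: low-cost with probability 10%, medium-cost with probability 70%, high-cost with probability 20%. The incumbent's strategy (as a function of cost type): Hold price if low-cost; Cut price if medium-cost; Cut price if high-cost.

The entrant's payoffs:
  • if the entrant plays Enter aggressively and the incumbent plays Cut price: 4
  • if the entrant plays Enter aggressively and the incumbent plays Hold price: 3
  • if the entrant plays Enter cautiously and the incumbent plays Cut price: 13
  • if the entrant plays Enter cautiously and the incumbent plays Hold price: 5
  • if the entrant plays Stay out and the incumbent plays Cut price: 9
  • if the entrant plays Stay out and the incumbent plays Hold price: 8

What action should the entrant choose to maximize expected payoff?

E[Enter aggressively] = 0.1·(3) + 0.7·(4) + 0.2·(4) = 3.9
E[Enter cautiously] = 0.1·(5) + 0.7·(13) + 0.2·(13) = 12.2
E[Stay out] = 0.1·(8) + 0.7·(9) + 0.2·(9) = 8.9
Best response: Enter cautiously (12.2 is the largest).

Enter cautiously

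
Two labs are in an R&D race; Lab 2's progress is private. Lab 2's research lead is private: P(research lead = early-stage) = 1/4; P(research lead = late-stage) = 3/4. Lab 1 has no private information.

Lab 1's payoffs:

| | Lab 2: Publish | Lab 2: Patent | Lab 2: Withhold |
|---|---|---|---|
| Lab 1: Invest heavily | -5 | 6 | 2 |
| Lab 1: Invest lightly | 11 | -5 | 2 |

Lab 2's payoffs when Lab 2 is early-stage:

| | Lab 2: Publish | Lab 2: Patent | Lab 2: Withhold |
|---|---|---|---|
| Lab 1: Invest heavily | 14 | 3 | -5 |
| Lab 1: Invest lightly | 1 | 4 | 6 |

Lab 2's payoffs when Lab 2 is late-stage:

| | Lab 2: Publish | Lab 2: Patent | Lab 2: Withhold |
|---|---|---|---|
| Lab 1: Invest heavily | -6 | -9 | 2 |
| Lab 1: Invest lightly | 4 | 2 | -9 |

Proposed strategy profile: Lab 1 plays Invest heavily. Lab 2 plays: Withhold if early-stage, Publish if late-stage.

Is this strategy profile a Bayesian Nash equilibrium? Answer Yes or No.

A profile is a BNE iff every type of every player is best-responding given beliefs about the other side.
Lab 1 plays Invest heavily: E[Invest heavily] = 1/4·(2) + 3/4·(-5) = -13/4; E[Invest lightly] = 35/4. Not best-responding. ✗
Lab 2 (research lead early-stage), facing Invest heavily: Publish gives 14, Patent gives 3, Withhold gives -5. Proposed Withhold is not best — profitable deviation exists. ✗
Lab 2 (research lead late-stage), facing Invest heavily: Publish gives -6, Patent gives -9, Withhold gives 2. Proposed Publish is not best — profitable deviation exists. ✗

No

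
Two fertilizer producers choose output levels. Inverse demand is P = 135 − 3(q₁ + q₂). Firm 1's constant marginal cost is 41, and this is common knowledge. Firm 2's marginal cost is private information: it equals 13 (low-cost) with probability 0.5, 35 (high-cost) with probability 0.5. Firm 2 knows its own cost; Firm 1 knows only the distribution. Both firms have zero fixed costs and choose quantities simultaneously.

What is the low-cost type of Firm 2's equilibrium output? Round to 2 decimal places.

Type-c best response for Firm 2: q₂(c) = (135 − c)/6 − q₁/2.
Firm 1 maximizes expected profit; its first-order condition is 135 − 6q₁ − 3E[q₂] − 41 = 0.
Substituting E[q₂] and solving: E[c₂] = 24, so q₁ = (135 − 2·41 + 24)/9 = 8.55556.
q₂(low-cost) = (135 − 13 − 3·8.55556)/6 = 16.0556.

16.06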